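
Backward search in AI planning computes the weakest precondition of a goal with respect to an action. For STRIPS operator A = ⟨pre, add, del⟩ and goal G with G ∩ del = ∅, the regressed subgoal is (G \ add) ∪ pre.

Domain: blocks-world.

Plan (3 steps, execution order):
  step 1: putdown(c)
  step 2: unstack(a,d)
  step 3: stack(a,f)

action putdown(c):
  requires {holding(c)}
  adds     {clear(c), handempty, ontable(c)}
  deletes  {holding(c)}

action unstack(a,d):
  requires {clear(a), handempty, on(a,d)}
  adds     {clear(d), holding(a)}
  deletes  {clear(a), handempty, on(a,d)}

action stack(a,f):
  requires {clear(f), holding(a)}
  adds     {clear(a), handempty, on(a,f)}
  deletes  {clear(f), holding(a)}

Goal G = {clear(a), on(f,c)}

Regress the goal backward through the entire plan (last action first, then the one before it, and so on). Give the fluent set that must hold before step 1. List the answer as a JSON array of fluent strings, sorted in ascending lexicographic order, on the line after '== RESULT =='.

Work backward from the goal:
  through step 3 (stack(a,f)): drop {clear(a)}, keep {on(f,c)}, require {clear(f), holding(a)}
    → {clear(f), holding(a), on(f,c)}
  through step 2 (unstack(a,d)): drop {holding(a)}, keep {clear(f), on(f,c)}, require {clear(a), handempty, on(a,d)}
    → {clear(a), clear(f), handempty, on(a,d), on(f,c)}
  through step 1 (putdown(c)): drop {handempty}, keep {clear(a), clear(f), on(a,d), on(f,c)}, require {holding(c)}
    → {clear(a), clear(f), holding(c), on(a,d), on(f,c)}

== RESULT ==
["clear(a)", "clear(f)", "holding(c)", "on(a,d)", "on(f,c)"]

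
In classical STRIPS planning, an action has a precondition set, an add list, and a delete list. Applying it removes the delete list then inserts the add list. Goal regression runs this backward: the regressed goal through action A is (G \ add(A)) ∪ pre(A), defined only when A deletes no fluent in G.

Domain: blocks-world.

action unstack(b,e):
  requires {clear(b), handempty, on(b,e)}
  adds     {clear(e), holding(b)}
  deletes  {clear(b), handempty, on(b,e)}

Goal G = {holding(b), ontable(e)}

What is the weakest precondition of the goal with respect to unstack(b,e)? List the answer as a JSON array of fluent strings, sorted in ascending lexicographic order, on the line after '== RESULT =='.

Compute (G \ add) ∪ pre:
  G ∩ del = {}  (empty — regression defined)
  G \ add = {holding(b), ontable(e)} \ {clear(e), holding(b)} = {ontable(e)}
  ∪ pre   = {ontable(e)} ∪ {clear(b), handempty, on(b,e)}
          = {clear(b), handempty, on(b,e), ontable(e)}

== RESULT ==
["clear(b)", "handempty", "on(b,e)", "ontable(e)"]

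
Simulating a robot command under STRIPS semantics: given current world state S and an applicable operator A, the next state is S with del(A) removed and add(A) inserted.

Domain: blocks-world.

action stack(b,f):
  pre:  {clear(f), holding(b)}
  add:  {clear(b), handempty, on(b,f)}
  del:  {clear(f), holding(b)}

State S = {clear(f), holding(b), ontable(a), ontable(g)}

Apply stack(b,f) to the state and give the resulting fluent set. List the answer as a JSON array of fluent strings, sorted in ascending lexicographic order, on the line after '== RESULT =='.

Compute (S \ del) ∪ add:
  pre ⊆ S: {clear(f), holding(b)} ⊆ S  — applicable
  S \ del = {ontable(a), ontable(g)}
  ∪ add   = {clear(b), handempty, on(b,f), ontable(a), ontable(g)}

== RESULT ==
["clear(b)", "handempty", "on(b,f)", "ontable(a)", "ontable(g)"]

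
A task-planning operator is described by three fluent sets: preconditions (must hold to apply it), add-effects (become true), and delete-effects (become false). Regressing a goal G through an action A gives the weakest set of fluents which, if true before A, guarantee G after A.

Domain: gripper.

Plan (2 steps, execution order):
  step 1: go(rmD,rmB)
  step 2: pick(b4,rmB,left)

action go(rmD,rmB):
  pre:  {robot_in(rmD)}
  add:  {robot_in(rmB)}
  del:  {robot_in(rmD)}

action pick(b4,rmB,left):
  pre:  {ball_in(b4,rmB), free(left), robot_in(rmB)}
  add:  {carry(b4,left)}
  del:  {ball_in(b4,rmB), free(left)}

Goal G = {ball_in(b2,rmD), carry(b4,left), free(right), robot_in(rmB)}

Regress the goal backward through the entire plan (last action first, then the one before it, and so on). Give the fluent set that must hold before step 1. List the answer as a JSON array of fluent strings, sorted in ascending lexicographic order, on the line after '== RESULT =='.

Regress step by step:
  through step 2 (pick(b4,rmB,left)): drop {carry(b4,left)}, keep {ball_in(b2,rmD), free(right), robot_in(rmB)}, require {ball_in(b4,rmB), free(left), robot_in(rmB)}
    → {ball_in(b2,rmD), ball_in(b4,rmB), free(left), free(right), robot_in(rmB)}
  through step 1 (go(rmD,rmB)): drop {robot_in(rmB)}, keep {ball_in(b2,rmD), ball_in(b4,rmB), free(left), free(right)}, require {robot_in(rmD)}
    → {ball_in(b2,rmD), ball_in(b4,rmB), free(left), free(right), robot_in(rmD)}

== RESULT ==
["ball_in(b2,rmD)", "ball_in(b4,rmB)", "free(left)", "free(right)", "robot_in(rmD)"]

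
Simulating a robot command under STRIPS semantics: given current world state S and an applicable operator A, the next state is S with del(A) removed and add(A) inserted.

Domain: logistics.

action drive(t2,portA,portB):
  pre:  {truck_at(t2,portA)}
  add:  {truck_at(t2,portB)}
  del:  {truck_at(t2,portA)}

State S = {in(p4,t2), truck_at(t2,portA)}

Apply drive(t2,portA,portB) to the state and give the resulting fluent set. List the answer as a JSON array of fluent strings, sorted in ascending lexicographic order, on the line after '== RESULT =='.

Progress:
  pre ⊆ S: {truck_at(t2,portA)} ⊆ S  — applicable
  S \ del = {in(p4,t2)}
  ∪ add   = {in(p4,t2), truck_at(t2,portB)}

== RESULT ==
["in(p4,t2)", "truck_at(t2,portB)"]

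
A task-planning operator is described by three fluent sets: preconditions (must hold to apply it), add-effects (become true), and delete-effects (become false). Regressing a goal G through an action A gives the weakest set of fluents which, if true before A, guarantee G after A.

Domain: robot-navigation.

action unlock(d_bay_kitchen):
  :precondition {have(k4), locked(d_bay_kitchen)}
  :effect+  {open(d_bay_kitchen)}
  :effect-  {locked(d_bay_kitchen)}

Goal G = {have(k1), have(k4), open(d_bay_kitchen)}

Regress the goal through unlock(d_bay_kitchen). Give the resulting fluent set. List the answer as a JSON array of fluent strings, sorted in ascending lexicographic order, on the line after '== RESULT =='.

Compute (G \ add) ∪ pre:
  G ∩ del = {}  (empty — regression defined)
  G \ add = {have(k1), have(k4), open(d_bay_kitchen)} \ {open(d_bay_kitchen)} = {have(k1), have(k4)}
  ∪ pre   = {have(k1), have(k4)} ∪ {have(k4), locked(d_bay_kitchen)}
          = {have(k1), have(k4), locked(d_bay_kitchen)}

== RESULT ==
["have(k1)", "have(k4)", "locked(d_bay_kitchen)"]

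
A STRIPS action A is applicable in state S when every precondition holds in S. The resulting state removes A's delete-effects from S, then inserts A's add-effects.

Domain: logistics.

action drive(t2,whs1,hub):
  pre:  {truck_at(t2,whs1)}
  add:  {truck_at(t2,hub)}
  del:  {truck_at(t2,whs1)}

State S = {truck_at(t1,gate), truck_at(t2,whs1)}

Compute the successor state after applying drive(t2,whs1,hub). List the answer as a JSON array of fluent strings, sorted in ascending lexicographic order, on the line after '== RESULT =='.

Compute (S \ del) ∪ add:
  pre ⊆ S: {truck_at(t2,whs1)} ⊆ S  — applicable
  S \ del = {truck_at(t1,gate)}
  ∪ add   = {truck_at(t1,gate), truck_at(t2,hub)}

== RESULT ==
["truck_at(t1,gate)", "truck_at(t2,hub)"]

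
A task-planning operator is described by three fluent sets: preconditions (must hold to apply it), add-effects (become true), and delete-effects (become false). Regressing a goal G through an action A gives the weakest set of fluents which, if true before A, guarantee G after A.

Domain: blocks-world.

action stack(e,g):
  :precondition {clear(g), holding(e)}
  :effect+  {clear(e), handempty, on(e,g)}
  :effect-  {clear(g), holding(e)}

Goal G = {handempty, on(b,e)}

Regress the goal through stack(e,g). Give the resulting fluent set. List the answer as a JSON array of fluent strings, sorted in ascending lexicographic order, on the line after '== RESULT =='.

Regress:
  G ∩ del = {}  (empty — regression defined)
  G \ add = {handempty, on(b,e)} \ {clear(e), handempty, on(e,g)} = {on(b,e)}
  ∪ pre   = {on(b,e)} ∪ {clear(g), holding(e)}
          = {clear(g), holding(e), on(b,e)}

== RESULT ==
["clear(g)", "holding(e)", "on(b,e)"]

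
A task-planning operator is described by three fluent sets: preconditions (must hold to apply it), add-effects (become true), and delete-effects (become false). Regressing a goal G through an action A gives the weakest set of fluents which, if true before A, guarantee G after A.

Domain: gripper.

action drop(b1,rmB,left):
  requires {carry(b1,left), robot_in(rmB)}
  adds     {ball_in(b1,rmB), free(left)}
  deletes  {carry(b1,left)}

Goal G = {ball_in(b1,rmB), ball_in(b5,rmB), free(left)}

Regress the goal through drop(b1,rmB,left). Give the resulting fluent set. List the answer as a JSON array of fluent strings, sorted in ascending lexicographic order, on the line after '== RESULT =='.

Compute (G \ add) ∪ pre:
  G ∩ del = {}  (empty — regression defined)
  G \ add = {ball_in(b1,rmB), ball_in(b5,rmB), free(left)} \ {ball_in(b1,rmB), free(left)} = {ball_in(b5,rmB)}
  ∪ pre   = {ball_in(b5,rmB)} ∪ {carry(b1,left), robot_in(rmB)}
          = {ball_in(b5,rmB), carry(b1,left), robot_in(rmB)}

== RESULT ==
["ball_in(b5,rmB)", "carry(b1,left)", "robot_in(rmB)"]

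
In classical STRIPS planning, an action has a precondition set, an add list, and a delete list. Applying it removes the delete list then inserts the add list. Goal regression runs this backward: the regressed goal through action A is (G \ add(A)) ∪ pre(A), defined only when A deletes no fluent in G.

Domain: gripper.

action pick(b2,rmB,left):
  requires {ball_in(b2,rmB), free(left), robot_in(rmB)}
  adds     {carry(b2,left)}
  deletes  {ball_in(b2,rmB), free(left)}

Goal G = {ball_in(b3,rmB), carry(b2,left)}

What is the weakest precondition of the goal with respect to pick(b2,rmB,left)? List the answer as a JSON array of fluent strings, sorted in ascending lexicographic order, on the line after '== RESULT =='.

Regress:
  G ∩ del = {}  (empty — regression defined)
  G \ add = {ball_in(b3,rmB), carry(b2,left)} \ {carry(b2,left)} = {ball_in(b3,rmB)}
  ∪ pre   = {ball_in(b3,rmB)} ∪ {ball_in(b2,rmB), free(left), robot_in(rmB)}
          = {ball_in(b2,rmB), ball_in(b3,rmB), free(left), robot_in(rmB)}

== RESULT ==
["ball_in(b2,rmB)", "ball_in(b3,rmB)", "free(left)", "robot_in(rmB)"]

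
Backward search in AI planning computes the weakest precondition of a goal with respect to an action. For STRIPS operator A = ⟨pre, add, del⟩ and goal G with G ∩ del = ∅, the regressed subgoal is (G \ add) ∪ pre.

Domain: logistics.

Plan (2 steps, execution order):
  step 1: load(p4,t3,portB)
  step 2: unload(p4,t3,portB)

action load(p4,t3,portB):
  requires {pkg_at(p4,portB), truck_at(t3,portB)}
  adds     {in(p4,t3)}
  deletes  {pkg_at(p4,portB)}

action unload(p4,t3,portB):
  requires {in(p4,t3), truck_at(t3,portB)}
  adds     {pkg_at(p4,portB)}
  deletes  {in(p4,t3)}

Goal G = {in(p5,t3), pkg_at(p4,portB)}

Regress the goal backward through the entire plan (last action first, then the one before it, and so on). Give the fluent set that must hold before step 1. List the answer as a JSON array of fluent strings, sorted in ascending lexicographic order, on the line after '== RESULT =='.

Work backward from the goal:
  through step 2 (unload(p4,t3,portB)): drop {pkg_at(p4,portB)}, keep {in(p5,t3)}, require {in(p4,t3), truck_at(t3,portB)}
    → {in(p4,t3), in(p5,t3), truck_at(t3,portB)}
  through step 1 (load(p4,t3,portB)): drop {in(p4,t3)}, keep {in(p5,t3), truck_at(t3,portB)}, require {pkg_at(p4,portB), truck_at(t3,portB)}
    → {in(p5,t3), pkg_at(p4,portB), truck_at(t3,portB)}

== RESULT ==
["in(p5,t3)", "pkg_at(p4,portB)", "truck_at(t3,portB)"]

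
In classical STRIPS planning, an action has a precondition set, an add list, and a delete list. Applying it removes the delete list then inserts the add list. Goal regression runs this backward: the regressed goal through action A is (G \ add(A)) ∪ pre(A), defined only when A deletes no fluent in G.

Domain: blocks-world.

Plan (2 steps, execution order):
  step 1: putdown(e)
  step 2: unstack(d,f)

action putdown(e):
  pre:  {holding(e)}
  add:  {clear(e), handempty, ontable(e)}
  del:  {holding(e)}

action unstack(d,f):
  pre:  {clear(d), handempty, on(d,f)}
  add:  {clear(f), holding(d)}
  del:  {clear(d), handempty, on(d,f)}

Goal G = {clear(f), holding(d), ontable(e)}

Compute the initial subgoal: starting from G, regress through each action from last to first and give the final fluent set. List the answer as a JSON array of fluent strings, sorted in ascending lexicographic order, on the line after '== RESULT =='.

Regress step by step:
  through step 2 (unstack(d,f)): drop {clear(f), holding(d)}, keep {ontable(e)}, require {clear(d), handempty, on(d,f)}
    → {clear(d), handempty, on(d,f), ontable(e)}
  through step 1 (putdown(e)): drop {handempty, ontable(e)}, keep {clear(d), on(d,f)}, require {holding(e)}
    → {clear(d), holding(e), on(d,f)}

== RESULT ==
["clear(d)", "holding(e)", "on(d,f)"]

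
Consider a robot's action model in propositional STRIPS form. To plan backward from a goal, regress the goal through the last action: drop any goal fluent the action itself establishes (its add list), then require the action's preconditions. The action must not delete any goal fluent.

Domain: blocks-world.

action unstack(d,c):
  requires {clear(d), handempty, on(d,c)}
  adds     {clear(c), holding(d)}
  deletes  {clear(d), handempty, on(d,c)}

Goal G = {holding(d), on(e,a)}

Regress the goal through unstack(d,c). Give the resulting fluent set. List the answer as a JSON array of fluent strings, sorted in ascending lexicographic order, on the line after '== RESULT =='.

Compute (G \ add) ∪ pre:
  G ∩ del = {}  (empty — regression defined)
  G \ add = {holding(d), on(e,a)} \ {clear(c), holding(d)} = {on(e,a)}
  ∪ pre   = {on(e,a)} ∪ {clear(d), handempty, on(d,c)}
          = {clear(d), handempty, on(d,c), on(e,a)}

== RESULT ==
["clear(d)", "handempty", "on(d,c)", "on(e,a)"]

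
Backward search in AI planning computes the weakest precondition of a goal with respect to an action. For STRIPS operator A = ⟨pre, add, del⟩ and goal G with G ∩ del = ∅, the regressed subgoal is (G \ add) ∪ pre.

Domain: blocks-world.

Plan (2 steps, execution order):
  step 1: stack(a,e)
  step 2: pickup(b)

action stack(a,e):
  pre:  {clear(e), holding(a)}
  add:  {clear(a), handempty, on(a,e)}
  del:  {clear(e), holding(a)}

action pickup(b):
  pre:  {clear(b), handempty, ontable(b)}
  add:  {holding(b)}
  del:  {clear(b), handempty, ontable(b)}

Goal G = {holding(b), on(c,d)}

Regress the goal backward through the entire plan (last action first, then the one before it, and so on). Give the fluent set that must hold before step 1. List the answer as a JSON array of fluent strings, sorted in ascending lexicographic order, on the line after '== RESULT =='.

Work backward from the goal:
  through step 2 (pickup(b)): drop {holding(b)}, keep {on(c,d)}, require {clear(b), handempty, ontable(b)}
    → {clear(b), handempty, on(c,d), ontable(b)}
  through step 1 (stack(a,e)): drop {handempty}, keep {clear(b), on(c,d), ontable(b)}, require {clear(e), holding(a)}
    → {clear(b), clear(e), holding(a), on(c,d), ontable(b)}

== RESULT ==
["clear(b)", "clear(e)", "holding(a)", "on(c,d)", "ontable(b)"]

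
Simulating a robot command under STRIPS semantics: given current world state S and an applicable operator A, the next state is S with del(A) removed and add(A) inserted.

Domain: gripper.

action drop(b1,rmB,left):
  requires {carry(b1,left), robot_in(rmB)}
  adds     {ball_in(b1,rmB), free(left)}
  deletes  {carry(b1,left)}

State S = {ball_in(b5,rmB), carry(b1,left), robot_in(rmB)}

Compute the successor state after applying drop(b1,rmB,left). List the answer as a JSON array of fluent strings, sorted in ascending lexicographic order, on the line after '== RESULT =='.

Compute (S \ del) ∪ add:
  pre ⊆ S: {carry(b1,left), robot_in(rmB)} ⊆ S  — applicable
  S \ del = {ball_in(b5,rmB), robot_in(rmB)}
  ∪ add   = {ball_in(b1,rmB), ball_in(b5,rmB), free(left), robot_in(rmB)}

== RESULT ==
["ball_in(b1,rmB)", "ball_in(b5,rmB)", "free(left)", "robot_in(rmB)"]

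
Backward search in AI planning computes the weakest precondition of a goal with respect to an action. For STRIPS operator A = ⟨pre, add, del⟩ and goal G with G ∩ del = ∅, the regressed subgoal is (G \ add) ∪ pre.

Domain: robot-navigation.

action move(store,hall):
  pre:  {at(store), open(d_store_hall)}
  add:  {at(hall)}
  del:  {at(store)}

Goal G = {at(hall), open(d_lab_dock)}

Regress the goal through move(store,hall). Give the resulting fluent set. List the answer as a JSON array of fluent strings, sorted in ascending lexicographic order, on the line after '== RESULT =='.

Regress:
  G ∩ del = {}  (empty — regression defined)
  G \ add = {at(hall), open(d_lab_dock)} \ {at(hall)} = {open(d_lab_dock)}
  ∪ pre   = {open(d_lab_dock)} ∪ {at(store), open(d_store_hall)}
          = {at(store), open(d_lab_dock), open(d_store_hall)}

== RESULT ==
["at(store)", "open(d_lab_dock)", "open(d_store_hall)"]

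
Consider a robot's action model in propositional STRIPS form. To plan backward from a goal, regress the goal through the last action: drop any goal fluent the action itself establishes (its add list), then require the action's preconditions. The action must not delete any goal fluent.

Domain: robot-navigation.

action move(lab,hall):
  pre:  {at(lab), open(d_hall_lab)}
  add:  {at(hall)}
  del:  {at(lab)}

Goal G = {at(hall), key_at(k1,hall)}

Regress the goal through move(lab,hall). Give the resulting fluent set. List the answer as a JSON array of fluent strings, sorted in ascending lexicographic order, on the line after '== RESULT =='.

Compute (G \ add) ∪ pre:
  G ∩ del = {}  (empty — regression defined)
  G \ add = {at(hall), key_at(k1,hall)} \ {at(hall)} = {key_at(k1,hall)}
  ∪ pre   = {key_at(k1,hall)} ∪ {at(lab), open(d_hall_lab)}
          = {at(lab), key_at(k1,hall), open(d_hall_lab)}

== RESULT ==
["at(lab)", "key_at(k1,hall)", "open(d_hall_lab)"]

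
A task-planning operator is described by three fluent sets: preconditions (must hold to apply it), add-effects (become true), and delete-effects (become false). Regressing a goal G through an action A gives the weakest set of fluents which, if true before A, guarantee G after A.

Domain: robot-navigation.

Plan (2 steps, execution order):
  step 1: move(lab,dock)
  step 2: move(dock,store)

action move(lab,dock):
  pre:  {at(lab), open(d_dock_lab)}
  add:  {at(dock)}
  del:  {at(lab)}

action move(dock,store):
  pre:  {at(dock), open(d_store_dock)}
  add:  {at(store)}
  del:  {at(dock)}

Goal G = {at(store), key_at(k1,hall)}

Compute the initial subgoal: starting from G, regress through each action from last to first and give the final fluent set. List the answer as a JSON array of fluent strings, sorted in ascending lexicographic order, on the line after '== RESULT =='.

Work backward from the goal:
  through step 2 (move(dock,store)): drop {at(store)}, keep {key_at(k1,hall)}, require {at(dock), open(d_store_dock)}
    → {at(dock), key_at(k1,hall), open(d_store_dock)}
  through step 1 (move(lab,dock)): drop {at(dock)}, keep {key_at(k1,hall), open(d_store_dock)}, require {at(lab), open(d_dock_lab)}
    → {at(lab), key_at(k1,hall), open(d_dock_lab), open(d_store_dock)}

== RESULT ==
["at(lab)", "key_at(k1,hall)", "open(d_dock_lab)", "open(d_store_dock)"]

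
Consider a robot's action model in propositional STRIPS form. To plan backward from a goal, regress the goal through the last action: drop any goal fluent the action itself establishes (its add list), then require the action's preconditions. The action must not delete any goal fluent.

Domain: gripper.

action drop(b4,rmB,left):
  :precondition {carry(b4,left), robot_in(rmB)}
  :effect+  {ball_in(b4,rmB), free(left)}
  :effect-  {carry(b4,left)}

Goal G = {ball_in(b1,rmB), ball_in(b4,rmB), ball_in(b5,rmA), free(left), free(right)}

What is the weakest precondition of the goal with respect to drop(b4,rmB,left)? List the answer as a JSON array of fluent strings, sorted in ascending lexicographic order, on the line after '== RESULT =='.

Compute (G \ add) ∪ pre:
  G ∩ del = {}  (empty — regression defined)
  G \ add = {ball_in(b1,rmB), ball_in(b4,rmB), ball_in(b5,rmA), free(left), free(right)} \ {ball_in(b4,rmB), free(left)} = {ball_in(b1,rmB), ball_in(b5,rmA), free(right)}
  ∪ pre   = {ball_in(b1,rmB), ball_in(b5,rmA), free(right)} ∪ {carry(b4,left), robot_in(rmB)}
          = {ball_in(b1,rmB), ball_in(b5,rmA), carry(b4,left), free(right), robot_in(rmB)}

== RESULT ==
["ball_in(b1,rmB)", "ball_in(b5,rmA)", "carry(b4,left)", "free(right)", "robot_in(rmB)"]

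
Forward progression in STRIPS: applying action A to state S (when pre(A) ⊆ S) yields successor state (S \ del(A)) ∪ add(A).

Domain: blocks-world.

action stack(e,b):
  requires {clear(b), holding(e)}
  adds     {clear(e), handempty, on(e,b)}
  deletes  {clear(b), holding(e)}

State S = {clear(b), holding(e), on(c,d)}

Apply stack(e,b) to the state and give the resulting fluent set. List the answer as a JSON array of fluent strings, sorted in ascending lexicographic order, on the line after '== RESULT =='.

Compute (S \ del) ∪ add:
  pre ⊆ S: {clear(b), holding(e)} ⊆ S  — applicable
  S \ del = {on(c,d)}
  ∪ add   = {clear(e), handempty, on(c,d), on(e,b)}

== RESULT ==
["clear(e)", "handempty", "on(c,d)", "on(e,b)"]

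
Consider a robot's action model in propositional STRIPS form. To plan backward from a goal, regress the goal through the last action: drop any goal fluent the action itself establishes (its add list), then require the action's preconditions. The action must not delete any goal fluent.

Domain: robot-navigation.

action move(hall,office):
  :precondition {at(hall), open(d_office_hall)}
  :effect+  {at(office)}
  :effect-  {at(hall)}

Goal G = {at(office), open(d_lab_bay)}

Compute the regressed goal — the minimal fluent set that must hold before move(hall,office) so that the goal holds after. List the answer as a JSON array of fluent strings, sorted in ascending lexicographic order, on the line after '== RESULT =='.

Regress:
  G ∩ del = {}  (empty — regression defined)
  G \ add = {at(office), open(d_lab_bay)} \ {at(office)} = {open(d_lab_bay)}
  ∪ pre   = {open(d_lab_bay)} ∪ {at(hall), open(d_office_hall)}
          = {at(hall), open(d_lab_bay), open(d_office_hall)}

== RESULT ==
["at(hall)", "open(d_lab_bay)", "open(d_office_hall)"]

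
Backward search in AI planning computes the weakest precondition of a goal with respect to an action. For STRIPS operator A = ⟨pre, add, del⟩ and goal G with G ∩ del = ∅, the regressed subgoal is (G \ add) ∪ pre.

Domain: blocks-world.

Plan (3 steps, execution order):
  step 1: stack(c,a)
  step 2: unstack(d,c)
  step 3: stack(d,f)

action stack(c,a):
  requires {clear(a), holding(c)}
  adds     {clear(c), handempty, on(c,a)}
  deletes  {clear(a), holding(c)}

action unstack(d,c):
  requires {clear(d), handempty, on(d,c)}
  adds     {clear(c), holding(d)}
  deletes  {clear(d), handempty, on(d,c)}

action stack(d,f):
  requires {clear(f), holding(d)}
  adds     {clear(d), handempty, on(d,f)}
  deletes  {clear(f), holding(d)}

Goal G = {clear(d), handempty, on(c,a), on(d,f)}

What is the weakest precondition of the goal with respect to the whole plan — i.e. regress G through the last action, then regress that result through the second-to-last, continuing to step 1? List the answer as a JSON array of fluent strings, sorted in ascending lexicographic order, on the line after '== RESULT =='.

Work backward from the goal:
  through step 3 (stack(d,f)): drop {clear(d), handempty, on(d,f)}, keep {on(c,a)}, require {clear(f), holding(d)}
    → {clear(f), holding(d), on(c,a)}
  through step 2 (unstack(d,c)): drop {holding(d)}, keep {clear(f), on(c,a)}, require {clear(d), handempty, on(d,c)}
    → {clear(d), clear(f), handempty, on(c,a), on(d,c)}
  through step 1 (stack(c,a)): drop {handempty, on(c,a)}, keep {clear(d), clear(f), on(d,c)}, require {clear(a), holding(c)}
    → {clear(a), clear(d), clear(f), holding(c), on(d,c)}

== RESULT ==
["clear(a)", "clear(d)", "clear(f)", "holding(c)", "on(d,c)"]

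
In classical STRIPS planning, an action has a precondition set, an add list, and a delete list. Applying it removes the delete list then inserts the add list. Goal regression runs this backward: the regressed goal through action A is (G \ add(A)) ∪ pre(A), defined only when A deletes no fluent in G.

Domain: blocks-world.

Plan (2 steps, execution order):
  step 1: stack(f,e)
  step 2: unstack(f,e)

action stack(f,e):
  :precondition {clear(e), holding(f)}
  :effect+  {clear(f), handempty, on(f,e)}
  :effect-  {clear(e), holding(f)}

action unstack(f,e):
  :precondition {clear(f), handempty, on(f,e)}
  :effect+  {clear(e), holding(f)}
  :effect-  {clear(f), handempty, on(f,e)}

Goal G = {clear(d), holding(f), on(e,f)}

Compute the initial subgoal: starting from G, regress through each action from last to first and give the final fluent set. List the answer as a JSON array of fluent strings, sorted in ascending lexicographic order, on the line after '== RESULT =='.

Work backward from the goal:
  through step 2 (unstack(f,e)): drop {holding(f)}, keep {clear(d), on(e,f)}, require {clear(f), handempty, on(f,e)}
    → {clear(d), clear(f), handempty, on(e,f), on(f,e)}
  through step 1 (stack(f,e)): drop {clear(f), handempty, on(f,e)}, keep {clear(d), on(e,f)}, require {clear(e), holding(f)}
    → {clear(d), clear(e), holding(f), on(e,f)}

== RESULT ==
["clear(d)", "clear(e)", "holding(f)", "on(e,f)"]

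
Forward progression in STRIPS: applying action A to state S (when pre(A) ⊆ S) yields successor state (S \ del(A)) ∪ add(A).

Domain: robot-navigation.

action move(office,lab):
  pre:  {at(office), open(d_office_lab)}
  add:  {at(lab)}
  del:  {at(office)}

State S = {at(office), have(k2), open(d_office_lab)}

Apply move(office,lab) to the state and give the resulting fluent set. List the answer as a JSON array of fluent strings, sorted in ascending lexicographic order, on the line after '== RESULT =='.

Compute (S \ del) ∪ add:
  pre ⊆ S: {at(office), open(d_office_lab)} ⊆ S  — applicable
  S \ del = {have(k2), open(d_office_lab)}
  ∪ add   = {at(lab), have(k2), open(d_office_lab)}

== RESULT ==
["at(lab)", "have(k2)", "open(d_office_lab)"]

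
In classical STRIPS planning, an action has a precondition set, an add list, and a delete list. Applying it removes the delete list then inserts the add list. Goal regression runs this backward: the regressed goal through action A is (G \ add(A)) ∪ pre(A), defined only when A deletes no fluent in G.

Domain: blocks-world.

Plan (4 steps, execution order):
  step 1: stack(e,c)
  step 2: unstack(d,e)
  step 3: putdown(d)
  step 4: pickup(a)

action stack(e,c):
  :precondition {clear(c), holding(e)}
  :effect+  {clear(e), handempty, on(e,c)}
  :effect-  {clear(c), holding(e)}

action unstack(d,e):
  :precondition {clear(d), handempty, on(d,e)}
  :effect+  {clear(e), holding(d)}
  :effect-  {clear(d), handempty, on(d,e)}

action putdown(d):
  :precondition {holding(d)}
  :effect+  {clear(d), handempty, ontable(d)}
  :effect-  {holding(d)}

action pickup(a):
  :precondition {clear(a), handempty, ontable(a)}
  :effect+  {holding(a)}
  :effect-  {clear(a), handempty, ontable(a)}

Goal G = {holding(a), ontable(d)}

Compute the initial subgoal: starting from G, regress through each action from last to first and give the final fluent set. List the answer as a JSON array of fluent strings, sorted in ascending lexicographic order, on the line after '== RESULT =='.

Work backward from the goal:
  through step 4 (pickup(a)): drop {holding(a)}, keep {ontable(d)}, require {clear(a), handempty, ontable(a)}
    → {clear(a), handempty, ontable(a), ontable(d)}
  through step 3 (putdown(d)): drop {handempty, ontable(d)}, keep {clear(a), ontable(a)}, require {holding(d)}
    → {clear(a), holding(d), ontable(a)}
  through step 2 (unstack(d,e)): drop {holding(d)}, keep {clear(a), ontable(a)}, require {clear(d), handempty, on(d,e)}
    → {clear(a), clear(d), handempty, on(d,e), ontable(a)}
  through step 1 (stack(e,c)): drop {handempty}, keep {clear(a), clear(d), on(d,e), ontable(a)}, require {clear(c), holding(e)}
    → {clear(a), clear(c), clear(d), holding(e), on(d,e), ontable(a)}

== RESULT ==
["clear(a)", "clear(c)", "clear(d)", "holding(e)", "on(d,e)", "ontable(a)"]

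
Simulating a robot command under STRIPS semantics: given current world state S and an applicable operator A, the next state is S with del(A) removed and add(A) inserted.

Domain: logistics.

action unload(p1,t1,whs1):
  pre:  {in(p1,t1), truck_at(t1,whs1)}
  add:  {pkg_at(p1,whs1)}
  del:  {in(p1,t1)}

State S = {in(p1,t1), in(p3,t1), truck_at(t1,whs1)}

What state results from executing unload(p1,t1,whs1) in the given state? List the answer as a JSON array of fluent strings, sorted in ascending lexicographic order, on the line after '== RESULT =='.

Progress:
  pre ⊆ S: {in(p1,t1), truck_at(t1,whs1)} ⊆ S  — applicable
  S \ del = {in(p3,t1), truck_at(t1,whs1)}
  ∪ add   = {in(p3,t1), pkg_at(p1,whs1), truck_at(t1,whs1)}

== RESULT ==
["in(p3,t1)", "pkg_at(p1,whs1)", "truck_at(t1,whs1)"]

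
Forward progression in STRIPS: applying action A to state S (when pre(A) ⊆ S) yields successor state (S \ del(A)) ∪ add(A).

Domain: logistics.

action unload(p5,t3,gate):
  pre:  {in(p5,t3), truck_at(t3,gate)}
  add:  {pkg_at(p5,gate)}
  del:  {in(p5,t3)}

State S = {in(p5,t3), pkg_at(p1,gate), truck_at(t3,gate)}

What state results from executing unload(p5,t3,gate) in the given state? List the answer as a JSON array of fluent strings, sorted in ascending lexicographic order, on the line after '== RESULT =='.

Progress:
  pre ⊆ S: {in(p5,t3), truck_at(t3,gate)} ⊆ S  — applicable
  S \ del = {pkg_at(p1,gate), truck_at(t3,gate)}
  ∪ add   = {pkg_at(p1,gate), pkg_at(p5,gate), truck_at(t3,gate)}

== RESULT ==
["pkg_at(p1,gate)", "pkg_at(p5,gate)", "truck_at(t3,gate)"]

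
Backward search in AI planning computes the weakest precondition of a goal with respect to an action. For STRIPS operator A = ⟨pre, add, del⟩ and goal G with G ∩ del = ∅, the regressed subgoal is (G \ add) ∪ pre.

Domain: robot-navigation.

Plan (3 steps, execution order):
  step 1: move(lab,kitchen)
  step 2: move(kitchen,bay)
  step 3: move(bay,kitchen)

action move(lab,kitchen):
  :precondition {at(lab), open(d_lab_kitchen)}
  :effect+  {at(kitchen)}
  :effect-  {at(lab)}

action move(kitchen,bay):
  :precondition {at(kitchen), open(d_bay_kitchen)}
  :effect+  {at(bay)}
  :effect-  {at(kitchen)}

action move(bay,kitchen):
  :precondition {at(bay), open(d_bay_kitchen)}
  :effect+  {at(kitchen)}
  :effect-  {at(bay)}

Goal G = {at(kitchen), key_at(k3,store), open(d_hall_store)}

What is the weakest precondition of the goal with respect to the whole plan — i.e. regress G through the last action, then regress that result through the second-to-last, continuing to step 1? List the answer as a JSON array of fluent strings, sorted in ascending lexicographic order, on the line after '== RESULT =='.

Regress step by step:
  through step 3 (move(bay,kitchen)): drop {at(kitchen)}, keep {key_at(k3,store), open(d_hall_store)}, require {at(bay), open(d_bay_kitchen)}
    → {at(bay), key_at(k3,store), open(d_bay_kitchen), open(d_hall_store)}
  through step 2 (move(kitchen,bay)): drop {at(bay)}, keep {key_at(k3,store), open(d_bay_kitchen), open(d_hall_store)}, require {at(kitchen), open(d_bay_kitchen)}
    → {at(kitchen), key_at(k3,store), open(d_bay_kitchen), open(d_hall_store)}
  through step 1 (move(lab,kitchen)): drop {at(kitchen)}, keep {key_at(k3,store), open(d_bay_kitchen), open(d_hall_store)}, require {at(lab), open(d_lab_kitchen)}
    → {at(lab), key_at(k3,store), open(d_bay_kitchen), open(d_hall_store), open(d_lab_kitchen)}

== RESULT ==
["at(lab)", "key_at(k3,store)", "open(d_bay_kitchen)", "open(d_hall_store)", "open(d_lab_kitchen)"]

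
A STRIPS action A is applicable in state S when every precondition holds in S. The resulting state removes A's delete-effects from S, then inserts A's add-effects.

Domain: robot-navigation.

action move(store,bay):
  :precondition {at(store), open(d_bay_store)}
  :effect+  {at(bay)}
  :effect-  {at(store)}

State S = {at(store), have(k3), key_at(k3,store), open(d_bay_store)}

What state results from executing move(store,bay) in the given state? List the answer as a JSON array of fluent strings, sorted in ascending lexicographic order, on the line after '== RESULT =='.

Compute (S \ del) ∪ add:
  pre ⊆ S: {at(store), open(d_bay_store)} ⊆ S  — applicable
  S \ del = {have(k3), key_at(k3,store), open(d_bay_store)}
  ∪ add   = {at(bay), have(k3), key_at(k3,store), open(d_bay_store)}

== RESULT ==
["at(bay)", "have(k3)", "key_at(k3,store)", "open(d_bay_store)"]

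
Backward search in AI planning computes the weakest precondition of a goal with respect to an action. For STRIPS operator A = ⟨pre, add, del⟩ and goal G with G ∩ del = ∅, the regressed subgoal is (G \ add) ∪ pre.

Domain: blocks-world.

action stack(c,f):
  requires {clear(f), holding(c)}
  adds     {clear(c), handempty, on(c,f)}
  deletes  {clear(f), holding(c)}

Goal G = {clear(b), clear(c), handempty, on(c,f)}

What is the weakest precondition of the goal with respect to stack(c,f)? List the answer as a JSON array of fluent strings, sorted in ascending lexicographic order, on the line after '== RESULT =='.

Regress:
  G ∩ del = {}  (empty — regression defined)
  G \ add = {clear(b), clear(c), handempty, on(c,f)} \ {clear(c), handempty, on(c,f)} = {clear(b)}
  ∪ pre   = {clear(b)} ∪ {clear(f), holding(c)}
          = {clear(b), clear(f), holding(c)}

== RESULT ==
["clear(b)", "clear(f)", "holding(c)"]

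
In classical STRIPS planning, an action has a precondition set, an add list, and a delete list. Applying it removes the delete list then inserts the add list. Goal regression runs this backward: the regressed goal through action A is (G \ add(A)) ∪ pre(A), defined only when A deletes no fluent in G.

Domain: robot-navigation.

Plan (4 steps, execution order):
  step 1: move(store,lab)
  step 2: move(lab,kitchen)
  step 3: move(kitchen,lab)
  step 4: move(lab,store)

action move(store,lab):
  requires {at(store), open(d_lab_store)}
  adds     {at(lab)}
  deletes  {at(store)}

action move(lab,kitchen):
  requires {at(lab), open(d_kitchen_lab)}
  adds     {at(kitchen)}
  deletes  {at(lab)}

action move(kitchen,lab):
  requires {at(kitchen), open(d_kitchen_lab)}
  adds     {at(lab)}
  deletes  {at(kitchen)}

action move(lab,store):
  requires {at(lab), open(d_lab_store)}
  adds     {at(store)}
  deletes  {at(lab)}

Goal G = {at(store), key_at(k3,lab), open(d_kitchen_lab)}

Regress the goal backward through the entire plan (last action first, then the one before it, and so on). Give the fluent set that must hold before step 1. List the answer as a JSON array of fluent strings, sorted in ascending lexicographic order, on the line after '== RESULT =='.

Regress step by step:
  through step 4 (move(lab,store)): drop {at(store)}, keep {key_at(k3,lab), open(d_kitchen_lab)}, require {at(lab), open(d_lab_store)}
    → {at(lab), key_at(k3,lab), open(d_kitchen_lab), open(d_lab_store)}
  through step 3 (move(kitchen,lab)): drop {at(lab)}, keep {key_at(k3,lab), open(d_kitchen_lab), open(d_lab_store)}, require {at(kitchen), open(d_kitchen_lab)}
    → {at(kitchen), key_at(k3,lab), open(d_kitchen_lab), open(d_lab_store)}
  through step 2 (move(lab,kitchen)): drop {at(kitchen)}, keep {key_at(k3,lab), open(d_kitchen_lab), open(d_lab_store)}, require {at(lab), open(d_kitchen_lab)}
    → {at(lab), key_at(k3,lab), open(d_kitchen_lab), open(d_lab_store)}
  through step 1 (move(store,lab)): drop {at(lab)}, keep {key_at(k3,lab), open(d_kitchen_lab), open(d_lab_store)}, require {at(store), open(d_lab_store)}
    → {at(store), key_at(k3,lab), open(d_kitchen_lab), open(d_lab_store)}

== RESULT ==
["at(store)", "key_at(k3,lab)", "open(d_kitchen_lab)", "open(d_lab_store)"]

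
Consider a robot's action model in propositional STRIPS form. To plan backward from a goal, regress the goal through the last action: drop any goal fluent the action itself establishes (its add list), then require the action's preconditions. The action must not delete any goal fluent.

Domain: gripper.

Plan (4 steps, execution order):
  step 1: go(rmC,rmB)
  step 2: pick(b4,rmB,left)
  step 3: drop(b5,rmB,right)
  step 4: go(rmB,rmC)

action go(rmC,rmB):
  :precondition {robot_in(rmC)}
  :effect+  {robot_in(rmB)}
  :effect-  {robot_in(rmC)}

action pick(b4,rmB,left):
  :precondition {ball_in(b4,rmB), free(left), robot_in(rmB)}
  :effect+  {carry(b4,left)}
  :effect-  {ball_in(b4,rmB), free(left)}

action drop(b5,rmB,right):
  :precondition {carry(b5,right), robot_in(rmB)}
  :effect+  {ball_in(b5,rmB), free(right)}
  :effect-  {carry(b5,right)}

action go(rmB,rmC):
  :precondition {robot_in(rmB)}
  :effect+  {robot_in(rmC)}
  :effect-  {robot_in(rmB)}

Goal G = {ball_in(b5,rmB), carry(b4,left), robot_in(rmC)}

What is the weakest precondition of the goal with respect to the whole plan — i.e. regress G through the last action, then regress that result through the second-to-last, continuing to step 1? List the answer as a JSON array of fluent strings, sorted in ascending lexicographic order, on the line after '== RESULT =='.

Regress step by step:
  through step 4 (go(rmB,rmC)): drop {robot_in(rmC)}, keep {ball_in(b5,rmB), carry(b4,left)}, require {robot_in(rmB)}
    → {ball_in(b5,rmB), carry(b4,left), robot_in(rmB)}
  through step 3 (drop(b5,rmB,right)): drop {ball_in(b5,rmB)}, keep {carry(b4,left), robot_in(rmB)}, require {carry(b5,right), robot_in(rmB)}
    → {carry(b4,left), carry(b5,right), robot_in(rmB)}
  through step 2 (pick(b4,rmB,left)): drop {carry(b4,left)}, keep {carry(b5,right), robot_in(rmB)}, require {ball_in(b4,rmB), free(left), robot_in(rmB)}
    → {ball_in(b4,rmB), carry(b5,right), free(left), robot_in(rmB)}
  through step 1 (go(rmC,rmB)): drop {robot_in(rmB)}, keep {ball_in(b4,rmB), carry(b5,right), free(left)}, require {robot_in(rmC)}
    → {ball_in(b4,rmB), carry(b5,right), free(left), robot_in(rmC)}

== RESULT ==
["ball_in(b4,rmB)", "carry(b5,right)", "free(left)", "robot_in(rmC)"]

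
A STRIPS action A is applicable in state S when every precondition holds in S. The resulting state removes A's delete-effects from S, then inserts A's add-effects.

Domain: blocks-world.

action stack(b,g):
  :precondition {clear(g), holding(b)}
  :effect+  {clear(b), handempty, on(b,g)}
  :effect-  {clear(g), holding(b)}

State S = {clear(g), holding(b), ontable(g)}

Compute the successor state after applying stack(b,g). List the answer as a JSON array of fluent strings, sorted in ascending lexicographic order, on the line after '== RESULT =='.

Compute (S \ del) ∪ add:
  pre ⊆ S: {clear(g), holding(b)} ⊆ S  — applicable
  S \ del = {ontable(g)}
  ∪ add   = {clear(b), handempty, on(b,g), ontable(g)}

== RESULT ==
["clear(b)", "handempty", "on(b,g)", "ontable(g)"]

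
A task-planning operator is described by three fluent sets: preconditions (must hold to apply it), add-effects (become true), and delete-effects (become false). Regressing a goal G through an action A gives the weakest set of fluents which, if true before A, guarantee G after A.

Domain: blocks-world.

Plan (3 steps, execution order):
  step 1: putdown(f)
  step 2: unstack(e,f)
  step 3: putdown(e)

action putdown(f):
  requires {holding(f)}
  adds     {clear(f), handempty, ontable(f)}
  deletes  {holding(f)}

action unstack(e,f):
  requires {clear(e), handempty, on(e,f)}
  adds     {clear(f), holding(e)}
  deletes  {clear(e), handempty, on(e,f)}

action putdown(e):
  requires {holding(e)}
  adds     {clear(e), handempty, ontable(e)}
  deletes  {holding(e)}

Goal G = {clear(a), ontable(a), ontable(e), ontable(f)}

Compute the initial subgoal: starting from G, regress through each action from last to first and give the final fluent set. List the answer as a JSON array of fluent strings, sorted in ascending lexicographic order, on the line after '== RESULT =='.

Work backward from the goal:
  through step 3 (putdown(e)): drop {ontable(e)}, keep {clear(a), ontable(a), ontable(f)}, require {holding(e)}
    → {clear(a), holding(e), ontable(a), ontable(f)}
  through step 2 (unstack(e,f)): drop {holding(e)}, keep {clear(a), ontable(a), ontable(f)}, require {clear(e), handempty, on(e,f)}
    → {clear(a), clear(e), handempty, on(e,f), ontable(a), ontable(f)}
  through step 1 (putdown(f)): drop {handempty, ontable(f)}, keep {clear(a), clear(e), on(e,f), ontable(a)}, require {holding(f)}
    → {clear(a), clear(e), holding(f), on(e,f), ontable(a)}

== RESULT ==
["clear(a)", "clear(e)", "holding(f)", "on(e,f)", "ontable(a)"]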